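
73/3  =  73/3= 24.33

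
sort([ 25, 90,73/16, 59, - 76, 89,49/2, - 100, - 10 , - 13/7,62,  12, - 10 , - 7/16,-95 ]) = [ - 100, - 95 , - 76, - 10, - 10, - 13/7 , - 7/16,  73/16, 12, 49/2,25,  59,62,89, 90 ]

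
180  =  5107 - 4927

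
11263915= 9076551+2187364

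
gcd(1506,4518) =1506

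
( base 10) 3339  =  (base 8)6413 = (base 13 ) 169B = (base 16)D0B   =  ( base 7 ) 12510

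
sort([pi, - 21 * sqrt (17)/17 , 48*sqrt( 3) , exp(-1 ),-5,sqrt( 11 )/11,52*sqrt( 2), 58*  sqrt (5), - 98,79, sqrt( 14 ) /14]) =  [ - 98,- 21*sqrt(17)/17,-5, sqrt( 14)/14,sqrt ( 11 ) /11, exp ( - 1),pi,52* sqrt(2 ),79, 48*sqrt(3), 58*sqrt( 5)]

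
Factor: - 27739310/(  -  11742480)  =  2^(-3 )*3^(-2) * 47^(-1) * 347^( - 1)*2773931^1  =  2773931/1174248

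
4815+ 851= 5666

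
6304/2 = 3152 = 3152.00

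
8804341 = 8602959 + 201382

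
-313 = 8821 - 9134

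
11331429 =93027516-81696087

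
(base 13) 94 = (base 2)1111001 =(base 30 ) 41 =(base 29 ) 45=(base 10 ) 121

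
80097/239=80097/239 = 335.13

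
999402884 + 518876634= 1518279518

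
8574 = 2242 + 6332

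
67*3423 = 229341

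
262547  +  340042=602589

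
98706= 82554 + 16152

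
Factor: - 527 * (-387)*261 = 3^4*17^1*29^1 * 31^1 *43^1 = 53230689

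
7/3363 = 7/3363 = 0.00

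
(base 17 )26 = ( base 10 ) 40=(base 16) 28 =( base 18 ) 24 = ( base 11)37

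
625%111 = 70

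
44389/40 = 44389/40 = 1109.72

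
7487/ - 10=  - 749  +  3/10 =-748.70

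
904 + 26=930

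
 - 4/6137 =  - 1  +  6133/6137 =- 0.00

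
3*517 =1551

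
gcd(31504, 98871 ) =1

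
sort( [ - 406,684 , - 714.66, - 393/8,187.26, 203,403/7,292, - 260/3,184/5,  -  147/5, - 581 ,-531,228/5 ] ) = [ - 714.66,-581,  -  531, - 406, - 260/3, - 393/8  , - 147/5,184/5, 228/5, 403/7, 187.26, 203, 292, 684]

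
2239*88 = 197032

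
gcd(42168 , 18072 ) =6024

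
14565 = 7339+7226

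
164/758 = 82/379 = 0.22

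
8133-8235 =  - 102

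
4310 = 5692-1382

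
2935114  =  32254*91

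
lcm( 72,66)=792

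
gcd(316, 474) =158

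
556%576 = 556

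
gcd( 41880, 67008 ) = 8376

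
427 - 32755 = - 32328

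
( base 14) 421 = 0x32D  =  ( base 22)1el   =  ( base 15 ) 393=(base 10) 813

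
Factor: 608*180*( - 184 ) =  - 20136960 = - 2^10  *3^2  *5^1*19^1 * 23^1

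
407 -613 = - 206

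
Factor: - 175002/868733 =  -2^1*3^1*23^( - 1 )*107^(-1)*353^( - 1)*29167^1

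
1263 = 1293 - 30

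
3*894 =2682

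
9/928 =9/928 = 0.01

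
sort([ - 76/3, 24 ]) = [ - 76/3 , 24] 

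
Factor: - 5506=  - 2^1*2753^1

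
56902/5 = 11380  +  2/5 = 11380.40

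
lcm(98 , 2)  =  98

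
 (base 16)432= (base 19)2ia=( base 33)wi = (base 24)1KI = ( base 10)1074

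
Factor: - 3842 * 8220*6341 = - 200256642840 =- 2^3* 3^1*5^1*17^2*113^1*137^1*373^1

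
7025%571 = 173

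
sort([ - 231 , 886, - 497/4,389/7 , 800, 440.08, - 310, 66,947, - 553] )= [ - 553, - 310, - 231, - 497/4, 389/7, 66,440.08, 800, 886, 947 ]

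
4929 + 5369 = 10298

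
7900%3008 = 1884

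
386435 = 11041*35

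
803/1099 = 803/1099 = 0.73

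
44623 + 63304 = 107927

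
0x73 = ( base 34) 3d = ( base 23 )50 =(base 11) A5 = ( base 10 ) 115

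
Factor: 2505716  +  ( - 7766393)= - 5260677 = - 3^1*1753559^1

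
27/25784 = 27/25784 = 0.00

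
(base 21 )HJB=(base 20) jf7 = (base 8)17343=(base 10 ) 7907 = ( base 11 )5A39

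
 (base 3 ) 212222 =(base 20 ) 1c7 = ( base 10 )647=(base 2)1010000111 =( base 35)ih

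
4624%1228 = 940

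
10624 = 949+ 9675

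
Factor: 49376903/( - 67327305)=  - 3^( - 1)*5^( - 1 ) * 337^1 * 146519^1 * 4488487^ (  -  1 )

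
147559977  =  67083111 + 80476866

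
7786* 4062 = 31626732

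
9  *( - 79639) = -716751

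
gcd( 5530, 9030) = 70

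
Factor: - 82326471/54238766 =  - 2^( -1 ) * 3^1*223^1 * 123059^1* 27119383^( - 1 )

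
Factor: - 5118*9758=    - 2^2*3^1*7^1*17^1*41^1*853^1= -49941444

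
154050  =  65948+88102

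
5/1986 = 5/1986  =  0.00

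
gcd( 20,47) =1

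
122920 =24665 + 98255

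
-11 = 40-51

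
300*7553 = 2265900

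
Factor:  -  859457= -739^1*1163^1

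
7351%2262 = 565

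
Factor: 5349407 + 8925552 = 14274959  =  14274959^1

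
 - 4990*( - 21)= 104790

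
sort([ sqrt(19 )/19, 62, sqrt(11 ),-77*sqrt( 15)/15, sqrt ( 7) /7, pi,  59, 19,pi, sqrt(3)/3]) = [- 77*sqrt (15 )/15, sqrt(19) /19, sqrt( 7 ) /7, sqrt( 3) /3, pi, pi, sqrt(11 ), 19, 59, 62]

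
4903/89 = 4903/89 = 55.09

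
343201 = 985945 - 642744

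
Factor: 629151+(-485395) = 143756 =2^2*83^1*433^1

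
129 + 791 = 920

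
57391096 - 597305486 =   -  539914390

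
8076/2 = 4038 = 4038.00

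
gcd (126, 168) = 42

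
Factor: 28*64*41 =2^8*7^1*41^1 = 73472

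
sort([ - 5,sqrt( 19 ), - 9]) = [ - 9, - 5, sqrt (19)]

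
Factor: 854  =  2^1*7^1*61^1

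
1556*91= 141596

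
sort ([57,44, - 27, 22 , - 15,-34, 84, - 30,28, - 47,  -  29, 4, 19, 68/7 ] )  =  [- 47,- 34,  -  30, - 29, - 27, - 15,4, 68/7, 19,22, 28, 44,57 , 84]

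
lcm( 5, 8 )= 40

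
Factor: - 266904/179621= - 792/533= - 2^3*3^2*11^1 * 13^( - 1)*41^( - 1)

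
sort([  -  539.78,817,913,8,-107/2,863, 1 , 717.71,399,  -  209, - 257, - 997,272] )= [ - 997, - 539.78,  -  257,  -  209, - 107/2,  1 , 8,272,  399, 717.71, 817,863 , 913] 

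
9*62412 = 561708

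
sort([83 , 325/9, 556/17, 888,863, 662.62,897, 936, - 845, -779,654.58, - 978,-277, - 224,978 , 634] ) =[ - 978, - 845,  -  779, - 277, - 224 , 556/17, 325/9,  83, 634,654.58, 662.62,  863, 888, 897,936, 978 ]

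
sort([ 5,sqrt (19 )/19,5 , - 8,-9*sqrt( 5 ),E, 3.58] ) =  [ - 9*sqrt(5) , - 8, sqrt(19 ) /19,E,3.58,5,5]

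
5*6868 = 34340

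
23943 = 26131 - 2188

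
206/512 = 103/256 = 0.40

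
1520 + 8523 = 10043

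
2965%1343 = 279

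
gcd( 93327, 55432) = 13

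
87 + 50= 137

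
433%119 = 76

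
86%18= 14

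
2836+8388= 11224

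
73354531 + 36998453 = 110352984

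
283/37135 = 283/37135 = 0.01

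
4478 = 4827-349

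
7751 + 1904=9655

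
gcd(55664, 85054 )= 2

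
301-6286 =  -  5985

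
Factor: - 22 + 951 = 929= 929^1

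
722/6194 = 19/163 = 0.12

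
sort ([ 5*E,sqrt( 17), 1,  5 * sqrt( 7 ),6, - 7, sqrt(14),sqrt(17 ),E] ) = [ - 7 , 1,E, sqrt( 14) , sqrt(17),sqrt(17) , 6,5*sqrt(7 ) , 5*E]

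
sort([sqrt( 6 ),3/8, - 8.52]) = [  -  8.52,  3/8, sqrt ( 6 )] 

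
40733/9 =40733/9= 4525.89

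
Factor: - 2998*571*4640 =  - 2^6 * 5^1* 29^1 * 571^1*1499^1 = - 7943021120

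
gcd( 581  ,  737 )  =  1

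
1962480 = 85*23088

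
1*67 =67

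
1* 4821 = 4821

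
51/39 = 1+4/13 = 1.31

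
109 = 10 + 99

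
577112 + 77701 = 654813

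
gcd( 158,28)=2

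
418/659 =418/659 = 0.63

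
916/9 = 101 + 7/9 = 101.78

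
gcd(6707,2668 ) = 1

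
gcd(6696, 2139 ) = 93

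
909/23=909/23 = 39.52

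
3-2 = 1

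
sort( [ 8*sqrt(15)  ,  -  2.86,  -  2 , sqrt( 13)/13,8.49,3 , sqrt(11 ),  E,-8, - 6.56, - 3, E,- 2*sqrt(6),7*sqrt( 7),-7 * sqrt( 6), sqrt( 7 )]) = [-7*sqrt( 6), - 8, - 6.56 ,-2 * sqrt( 6), - 3, - 2.86,-2,sqrt( 13 ) /13,sqrt( 7 ), E, E,3,sqrt ( 11),8.49,7 * sqrt( 7 ),8*sqrt( 15) ] 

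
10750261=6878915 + 3871346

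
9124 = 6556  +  2568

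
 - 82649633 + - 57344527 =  - 139994160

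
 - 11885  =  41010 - 52895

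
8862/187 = 47 + 73/187 =47.39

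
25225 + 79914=105139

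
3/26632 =3/26632 = 0.00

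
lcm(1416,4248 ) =4248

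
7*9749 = 68243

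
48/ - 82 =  - 1  +  17/41= -0.59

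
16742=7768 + 8974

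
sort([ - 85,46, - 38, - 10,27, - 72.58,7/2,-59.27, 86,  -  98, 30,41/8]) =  [ - 98, - 85, - 72.58,-59.27 ,-38, - 10,7/2,41/8 , 27, 30, 46,  86]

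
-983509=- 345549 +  - 637960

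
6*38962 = 233772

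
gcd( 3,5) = 1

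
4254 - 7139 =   -  2885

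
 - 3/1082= - 1 + 1079/1082 = - 0.00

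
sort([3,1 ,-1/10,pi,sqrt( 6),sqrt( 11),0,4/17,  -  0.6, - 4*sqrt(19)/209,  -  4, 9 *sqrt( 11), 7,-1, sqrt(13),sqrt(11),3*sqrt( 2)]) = [ - 4,-1,-0.6, - 1/10, - 4 * sqrt(19)/209,0,  4/17,1, sqrt(6), 3,pi,  sqrt( 11 ), sqrt(11), sqrt (13),3*sqrt (2 ),7,9*sqrt ( 11)]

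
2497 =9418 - 6921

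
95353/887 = 107 + 444/887 = 107.50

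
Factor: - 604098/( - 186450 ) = 3^4*5^( - 2) = 81/25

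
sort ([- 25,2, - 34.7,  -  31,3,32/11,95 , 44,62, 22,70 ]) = [ - 34.7,-31, - 25,2,32/11,3,22,44, 62 , 70,95 ] 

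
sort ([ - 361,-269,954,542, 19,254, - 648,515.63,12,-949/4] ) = [-648,- 361, - 269,-949/4,  12, 19, 254,515.63,542,954]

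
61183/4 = 61183/4 = 15295.75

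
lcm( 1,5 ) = 5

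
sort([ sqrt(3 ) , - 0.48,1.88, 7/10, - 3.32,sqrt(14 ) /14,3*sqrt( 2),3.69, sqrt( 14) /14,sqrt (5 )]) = [ - 3.32, - 0.48, sqrt( 14)/14,  sqrt(14)/14, 7/10, sqrt(  3),1.88,sqrt( 5),3.69,  3*sqrt( 2)] 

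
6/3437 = 6/3437 =0.00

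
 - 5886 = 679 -6565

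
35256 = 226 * 156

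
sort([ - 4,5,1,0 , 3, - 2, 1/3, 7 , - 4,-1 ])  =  [ - 4, - 4,-2,-1,0, 1/3,1,3, 5, 7 ] 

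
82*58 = 4756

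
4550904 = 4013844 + 537060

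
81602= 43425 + 38177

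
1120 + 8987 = 10107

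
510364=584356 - 73992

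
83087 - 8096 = 74991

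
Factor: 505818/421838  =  3^3*29^1*653^( - 1) = 783/653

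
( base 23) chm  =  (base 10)6761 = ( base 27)97b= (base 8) 15151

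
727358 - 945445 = - 218087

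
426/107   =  3 + 105/107= 3.98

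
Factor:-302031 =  - 3^2*37^1*907^1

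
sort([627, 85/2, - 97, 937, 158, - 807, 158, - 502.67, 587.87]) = [ - 807 , - 502.67, - 97,85/2 , 158, 158, 587.87, 627, 937 ] 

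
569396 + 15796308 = 16365704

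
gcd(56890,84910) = 10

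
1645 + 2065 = 3710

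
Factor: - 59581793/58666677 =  - 3^( - 1)*17^(-1)*643^ ( - 1)*1789^ ( - 1) * 59581793^1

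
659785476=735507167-75721691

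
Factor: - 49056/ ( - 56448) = 73/84=2^( - 2) * 3^( - 1)*7^( - 1 )*73^1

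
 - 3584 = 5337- 8921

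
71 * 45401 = 3223471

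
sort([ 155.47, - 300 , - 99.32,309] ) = [ - 300, - 99.32 , 155.47 , 309]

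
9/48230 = 9/48230=0.00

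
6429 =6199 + 230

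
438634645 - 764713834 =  - 326079189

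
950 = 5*190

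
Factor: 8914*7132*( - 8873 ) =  - 2^3*19^1*467^1*1783^1 * 4457^1 = -  564097851704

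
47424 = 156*304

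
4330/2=2165  =  2165.00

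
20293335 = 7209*2815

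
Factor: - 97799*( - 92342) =9030955258 = 2^1*13^1*7523^1*46171^1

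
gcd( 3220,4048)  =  92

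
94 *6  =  564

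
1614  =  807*2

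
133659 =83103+50556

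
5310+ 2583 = 7893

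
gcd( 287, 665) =7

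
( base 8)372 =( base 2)11111010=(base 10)250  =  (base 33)7J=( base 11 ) 208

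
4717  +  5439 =10156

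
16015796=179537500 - 163521704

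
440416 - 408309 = 32107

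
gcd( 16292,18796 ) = 4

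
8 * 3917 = 31336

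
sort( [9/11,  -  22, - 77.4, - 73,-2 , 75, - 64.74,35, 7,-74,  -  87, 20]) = [  -  87, - 77.4,-74,  -  73 ,  -  64.74, - 22, - 2, 9/11,7, 20 , 35,75]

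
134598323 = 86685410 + 47912913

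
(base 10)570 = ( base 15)280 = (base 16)23a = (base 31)IC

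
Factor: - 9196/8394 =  - 4598/4197 = -2^1*3^ (  -  1)*11^2*19^1*1399^( - 1 ) 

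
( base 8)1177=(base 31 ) kj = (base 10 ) 639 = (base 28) MN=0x27F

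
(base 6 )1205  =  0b100100101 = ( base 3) 101212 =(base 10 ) 293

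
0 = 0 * 987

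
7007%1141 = 161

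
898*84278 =75681644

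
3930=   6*655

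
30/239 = 30/239 = 0.13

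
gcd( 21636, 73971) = 9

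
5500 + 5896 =11396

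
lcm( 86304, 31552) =2934336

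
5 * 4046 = 20230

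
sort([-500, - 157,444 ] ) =[ - 500, - 157, 444 ]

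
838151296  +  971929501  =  1810080797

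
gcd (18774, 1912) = 2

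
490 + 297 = 787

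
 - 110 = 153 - 263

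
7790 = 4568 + 3222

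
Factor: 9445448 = 2^3*53^1*22277^1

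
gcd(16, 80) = 16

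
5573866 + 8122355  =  13696221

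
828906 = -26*(-31881)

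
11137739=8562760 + 2574979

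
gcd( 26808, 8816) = 8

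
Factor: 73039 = 73039^1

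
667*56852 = 37920284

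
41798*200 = 8359600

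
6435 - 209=6226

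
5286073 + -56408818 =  - 51122745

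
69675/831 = 83 + 234/277  =  83.84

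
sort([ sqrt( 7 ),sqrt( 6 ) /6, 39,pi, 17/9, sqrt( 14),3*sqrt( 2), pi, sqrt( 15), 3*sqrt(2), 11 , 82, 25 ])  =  [ sqrt( 6) /6, 17/9,sqrt( 7 ), pi,pi , sqrt( 14 ), sqrt( 15),3*sqrt( 2 ),3*sqrt( 2),11, 25,39, 82]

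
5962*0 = 0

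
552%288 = 264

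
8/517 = 8/517 = 0.02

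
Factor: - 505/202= - 5/2  =  - 2^( - 1)*5^1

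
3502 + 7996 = 11498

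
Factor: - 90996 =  - 2^2 * 3^1 * 7583^1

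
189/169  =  189/169=1.12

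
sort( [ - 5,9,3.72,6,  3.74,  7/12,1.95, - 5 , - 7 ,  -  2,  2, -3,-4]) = [ - 7,  -  5,  -  5, - 4,- 3, - 2, 7/12,1.95,2,3.72, 3.74,  6, 9 ] 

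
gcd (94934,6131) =1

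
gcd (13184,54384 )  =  1648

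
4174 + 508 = 4682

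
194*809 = 156946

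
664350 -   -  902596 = 1566946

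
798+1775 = 2573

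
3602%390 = 92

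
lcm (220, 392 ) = 21560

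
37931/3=12643 +2/3 = 12643.67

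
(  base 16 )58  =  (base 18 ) 4g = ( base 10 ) 88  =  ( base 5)323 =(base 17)53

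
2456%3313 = 2456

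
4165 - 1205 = 2960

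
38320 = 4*9580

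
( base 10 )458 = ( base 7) 1223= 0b111001010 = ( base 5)3313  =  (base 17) 19g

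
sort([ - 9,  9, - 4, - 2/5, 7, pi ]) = [ - 9, - 4, - 2/5,pi , 7,9]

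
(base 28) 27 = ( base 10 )63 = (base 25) 2d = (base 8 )77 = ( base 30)23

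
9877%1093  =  40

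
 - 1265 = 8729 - 9994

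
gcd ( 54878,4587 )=1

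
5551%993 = 586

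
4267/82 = 4267/82 = 52.04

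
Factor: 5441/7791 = 3^(  -  1)*7^( - 2 )*53^(-1)*5441^1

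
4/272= 1/68  =  0.01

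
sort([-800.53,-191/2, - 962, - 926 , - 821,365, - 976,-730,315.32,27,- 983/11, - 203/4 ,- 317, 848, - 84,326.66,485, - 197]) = [ - 976, - 962, - 926, - 821, - 800.53, -730,  -  317, - 197, - 191/2 , - 983/11, - 84, - 203/4, 27, 315.32, 326.66, 365,485, 848 ]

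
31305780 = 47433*660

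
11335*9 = 102015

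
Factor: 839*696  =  2^3*3^1*29^1*839^1 = 583944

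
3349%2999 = 350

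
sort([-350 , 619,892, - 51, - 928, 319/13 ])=[ - 928,-350,-51, 319/13,619, 892 ]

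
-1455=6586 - 8041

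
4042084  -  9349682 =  - 5307598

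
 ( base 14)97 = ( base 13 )a3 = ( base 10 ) 133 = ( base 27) 4P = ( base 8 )205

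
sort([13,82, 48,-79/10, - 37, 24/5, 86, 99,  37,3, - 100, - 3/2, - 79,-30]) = [ - 100, - 79, - 37, - 30,- 79/10, - 3/2,3, 24/5,13,37 , 48, 82, 86,  99 ] 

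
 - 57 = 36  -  93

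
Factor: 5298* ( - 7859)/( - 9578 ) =3^1*29^1*271^1*883^1*4789^( - 1) = 20818491/4789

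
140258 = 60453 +79805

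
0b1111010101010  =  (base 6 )100202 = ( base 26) BFO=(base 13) 375B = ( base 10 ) 7850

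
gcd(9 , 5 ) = 1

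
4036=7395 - 3359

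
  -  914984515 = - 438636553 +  - 476347962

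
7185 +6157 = 13342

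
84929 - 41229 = 43700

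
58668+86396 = 145064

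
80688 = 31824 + 48864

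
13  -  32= - 19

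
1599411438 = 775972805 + 823438633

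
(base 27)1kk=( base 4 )110021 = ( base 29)1FD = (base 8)2411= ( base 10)1289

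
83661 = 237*353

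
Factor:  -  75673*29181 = - 3^1* 13^1 * 71^1 * 137^1*5821^1  =  - 2208213813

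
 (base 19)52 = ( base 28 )3D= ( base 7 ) 166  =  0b1100001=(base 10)97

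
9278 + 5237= 14515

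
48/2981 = 48/2981 = 0.02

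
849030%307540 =233950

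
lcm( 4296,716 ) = 4296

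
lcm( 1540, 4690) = 103180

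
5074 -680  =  4394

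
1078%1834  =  1078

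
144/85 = 1+59/85 = 1.69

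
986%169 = 141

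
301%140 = 21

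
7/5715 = 7/5715=0.00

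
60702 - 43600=17102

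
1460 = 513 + 947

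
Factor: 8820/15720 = 2^( - 1 )*3^1*7^2*131^ ( - 1) = 147/262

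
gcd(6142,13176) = 2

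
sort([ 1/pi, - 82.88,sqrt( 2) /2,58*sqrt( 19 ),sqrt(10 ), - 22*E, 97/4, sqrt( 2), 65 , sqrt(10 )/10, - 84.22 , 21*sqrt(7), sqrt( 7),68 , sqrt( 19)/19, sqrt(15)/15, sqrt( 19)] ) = [ - 84.22, - 82.88, - 22*E, sqrt( 19) /19, sqrt(15 )/15,sqrt (10 )/10, 1/pi,sqrt( 2) /2, sqrt( 2 ), sqrt(7 ),sqrt ( 10 ),sqrt( 19 ) , 97/4,21* sqrt(7), 65,68, 58*sqrt ( 19 ) ] 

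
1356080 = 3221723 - 1865643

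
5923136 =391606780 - 385683644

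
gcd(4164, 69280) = 4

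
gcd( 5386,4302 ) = 2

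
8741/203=43 + 12/203 = 43.06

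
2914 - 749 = 2165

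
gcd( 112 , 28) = 28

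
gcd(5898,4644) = 6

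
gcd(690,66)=6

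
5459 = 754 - -4705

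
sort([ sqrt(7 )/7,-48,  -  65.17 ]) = [-65.17, - 48, sqrt(7 )/7 ]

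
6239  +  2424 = 8663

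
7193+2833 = 10026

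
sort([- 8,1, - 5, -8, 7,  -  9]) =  [ - 9,-8, - 8, - 5, 1,7]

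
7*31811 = 222677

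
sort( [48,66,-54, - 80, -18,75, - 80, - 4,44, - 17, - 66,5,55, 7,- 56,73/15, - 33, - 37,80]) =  [ - 80, - 80,-66, - 56, - 54, - 37,-33,  -  18,-17, - 4,73/15,5,7,44,48,55,66,75 , 80]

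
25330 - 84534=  - 59204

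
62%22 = 18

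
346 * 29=10034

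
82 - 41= 41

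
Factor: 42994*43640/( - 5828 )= - 2^2*5^1*7^1*31^( - 1 )*37^1*47^( - 1)*83^1 * 1091^1 = - 469064540/1457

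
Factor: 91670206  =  2^1*103^1*445001^1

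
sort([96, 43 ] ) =[ 43,96 ]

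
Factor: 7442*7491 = 2^1 * 3^1*11^1*61^2*227^1 =55748022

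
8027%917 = 691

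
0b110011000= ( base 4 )12120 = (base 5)3113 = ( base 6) 1520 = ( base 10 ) 408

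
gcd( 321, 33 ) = 3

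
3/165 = 1/55 = 0.02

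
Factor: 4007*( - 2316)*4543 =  - 42160003116 = - 2^2*3^1  *  7^1*11^1*59^1*193^1*4007^1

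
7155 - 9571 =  - 2416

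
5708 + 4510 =10218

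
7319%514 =123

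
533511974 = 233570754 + 299941220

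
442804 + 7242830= 7685634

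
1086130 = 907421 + 178709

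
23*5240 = 120520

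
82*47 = 3854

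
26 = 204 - 178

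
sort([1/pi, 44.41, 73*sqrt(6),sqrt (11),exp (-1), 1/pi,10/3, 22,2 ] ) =[ 1/pi,1/pi, exp(-1), 2 , sqrt(11 ),10/3, 22,44.41, 73*sqrt(6) ] 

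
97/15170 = 97/15170= 0.01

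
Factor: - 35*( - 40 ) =2^3*5^2*7^1 = 1400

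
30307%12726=4855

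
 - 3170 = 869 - 4039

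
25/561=25/561=0.04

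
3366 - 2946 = 420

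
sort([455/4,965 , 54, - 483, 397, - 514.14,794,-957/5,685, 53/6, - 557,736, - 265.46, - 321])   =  [ - 557,  -  514.14, - 483,-321,- 265.46, - 957/5, 53/6,54,455/4,  397,  685,736,794,  965 ]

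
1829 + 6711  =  8540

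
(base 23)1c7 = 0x32C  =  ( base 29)s0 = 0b1100101100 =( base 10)812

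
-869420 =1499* (-580 ) 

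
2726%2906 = 2726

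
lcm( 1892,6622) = 13244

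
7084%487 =266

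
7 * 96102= 672714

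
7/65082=7/65082 = 0.00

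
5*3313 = 16565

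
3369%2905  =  464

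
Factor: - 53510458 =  - 2^1*17^1*1573837^1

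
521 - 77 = 444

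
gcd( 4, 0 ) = 4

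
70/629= 70/629 = 0.11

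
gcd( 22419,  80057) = 1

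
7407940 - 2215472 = 5192468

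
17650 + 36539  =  54189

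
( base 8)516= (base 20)GE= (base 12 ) 23a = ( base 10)334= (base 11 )284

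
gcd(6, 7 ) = 1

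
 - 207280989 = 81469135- 288750124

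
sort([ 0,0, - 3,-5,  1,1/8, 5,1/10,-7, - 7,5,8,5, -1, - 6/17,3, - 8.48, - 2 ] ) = [  -  8.48, - 7, - 7,-5, - 3,-2, - 1 , - 6/17,0,0,1/10, 1/8, 1 , 3,5,5,5, 8 ] 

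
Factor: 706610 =2^1 * 5^1*19^1* 3719^1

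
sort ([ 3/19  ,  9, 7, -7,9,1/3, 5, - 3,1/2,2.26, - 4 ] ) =[ - 7, - 4, - 3,3/19, 1/3, 1/2,2.26, 5, 7, 9,9 ] 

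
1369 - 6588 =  - 5219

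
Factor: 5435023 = 11^1*494093^1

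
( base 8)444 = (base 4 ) 10210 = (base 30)9M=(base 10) 292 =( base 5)2132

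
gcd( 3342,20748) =6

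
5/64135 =1/12827 = 0.00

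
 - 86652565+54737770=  - 31914795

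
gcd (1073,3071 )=37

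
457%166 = 125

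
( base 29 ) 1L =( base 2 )110010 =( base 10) 50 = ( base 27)1n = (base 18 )2e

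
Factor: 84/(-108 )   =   - 7/9  =  - 3^ ( - 2)*7^1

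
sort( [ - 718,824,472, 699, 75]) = [-718, 75 , 472,699,824]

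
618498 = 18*34361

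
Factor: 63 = 3^2*7^1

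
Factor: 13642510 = 2^1*5^1*7^1 * 79^1*2467^1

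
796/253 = 796/253= 3.15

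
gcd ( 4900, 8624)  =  196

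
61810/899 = 68+678/899 = 68.75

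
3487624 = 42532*82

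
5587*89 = 497243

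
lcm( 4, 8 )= 8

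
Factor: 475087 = 233^1*2039^1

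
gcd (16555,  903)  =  301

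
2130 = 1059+1071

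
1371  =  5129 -3758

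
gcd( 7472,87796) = 1868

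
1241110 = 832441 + 408669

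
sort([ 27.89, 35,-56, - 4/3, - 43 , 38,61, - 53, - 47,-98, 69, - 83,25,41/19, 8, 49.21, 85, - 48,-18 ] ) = [ - 98, - 83, - 56, - 53, - 48, - 47, - 43, - 18, - 4/3,41/19,8,  25,27.89, 35, 38,49.21,61,69,85]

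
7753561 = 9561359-1807798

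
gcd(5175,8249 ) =1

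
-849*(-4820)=4092180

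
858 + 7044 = 7902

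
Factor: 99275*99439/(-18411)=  - 3^( - 1 )*  5^2*11^1*17^( - 1)*99439^1 = - 27345725/51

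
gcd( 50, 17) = 1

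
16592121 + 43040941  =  59633062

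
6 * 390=2340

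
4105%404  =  65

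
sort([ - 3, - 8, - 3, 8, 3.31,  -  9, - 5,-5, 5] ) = [  -  9, - 8,-5,-5, - 3, - 3, 3.31,5,8] 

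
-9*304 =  - 2736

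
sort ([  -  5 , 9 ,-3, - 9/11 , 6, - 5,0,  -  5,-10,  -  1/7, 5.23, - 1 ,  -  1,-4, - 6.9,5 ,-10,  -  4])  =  [ - 10,-10,  -  6.9, - 5,-5,  -  5, - 4,-4, - 3,  -  1, - 1,-9/11,  -  1/7, 0,5,5.23,6, 9]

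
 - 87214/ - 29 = 3007  +  11/29 = 3007.38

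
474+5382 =5856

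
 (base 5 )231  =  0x42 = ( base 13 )51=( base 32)22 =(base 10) 66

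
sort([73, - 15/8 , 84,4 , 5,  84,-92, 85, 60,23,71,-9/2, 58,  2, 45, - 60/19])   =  [ - 92,-9/2,  -  60/19,-15/8, 2, 4,5,23,45, 58,60, 71, 73,84,84, 85]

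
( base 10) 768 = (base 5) 11033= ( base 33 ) n9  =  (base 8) 1400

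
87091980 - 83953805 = 3138175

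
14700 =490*30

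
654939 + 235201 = 890140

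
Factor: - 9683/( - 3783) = 3^ ( - 1 ) * 13^( - 1)*23^1* 97^( - 1 ) * 421^1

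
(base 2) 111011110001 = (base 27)56I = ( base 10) 3825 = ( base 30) 47F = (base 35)34a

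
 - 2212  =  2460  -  4672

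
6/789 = 2/263  =  0.01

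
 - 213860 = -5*42772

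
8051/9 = 894+ 5/9 = 894.56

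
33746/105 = 33746/105 = 321.39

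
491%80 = 11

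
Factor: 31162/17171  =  2^1*  7^ (- 1)*11^(-1)*223^ ( - 1)*15581^1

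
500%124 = 4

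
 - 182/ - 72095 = 182/72095 = 0.00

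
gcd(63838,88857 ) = 1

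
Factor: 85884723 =3^2*151^1*63197^1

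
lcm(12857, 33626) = 437138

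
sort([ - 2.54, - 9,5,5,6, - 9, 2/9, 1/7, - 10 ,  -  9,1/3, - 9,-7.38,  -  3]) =[ - 10, - 9, - 9, - 9, - 9,  -  7.38,  -  3, - 2.54 , 1/7,  2/9,1/3, 5,5,  6]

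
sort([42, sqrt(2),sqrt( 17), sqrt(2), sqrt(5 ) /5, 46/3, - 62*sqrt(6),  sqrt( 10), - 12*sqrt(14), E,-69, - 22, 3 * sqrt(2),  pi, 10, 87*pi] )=[-62*sqrt( 6 ), - 69, - 12*sqrt(  14), - 22,  sqrt ( 5 )/5, sqrt ( 2 ), sqrt( 2 ),E, pi, sqrt(10),sqrt(17 ), 3*sqrt(2 ) , 10, 46/3, 42,87*pi ] 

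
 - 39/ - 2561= 3/197=0.02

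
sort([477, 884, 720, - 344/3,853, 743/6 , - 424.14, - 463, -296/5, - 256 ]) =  [ - 463 , - 424.14,  -  256,-344/3, - 296/5 , 743/6, 477 , 720, 853,884 ] 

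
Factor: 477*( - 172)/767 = - 2^2 * 3^2*13^( -1) *43^1*53^1 * 59^ (  -  1)=-82044/767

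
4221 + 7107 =11328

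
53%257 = 53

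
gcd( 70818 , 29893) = 1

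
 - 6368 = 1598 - 7966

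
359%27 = 8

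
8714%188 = 66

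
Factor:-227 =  - 227^1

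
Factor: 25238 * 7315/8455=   1943326/89 =2^1*7^1 * 11^1*89^(-1)*12619^1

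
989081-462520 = 526561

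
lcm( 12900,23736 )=593400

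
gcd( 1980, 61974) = 198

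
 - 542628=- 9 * 60292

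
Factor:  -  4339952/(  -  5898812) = 1084988/1474703  =  2^2*37^1*7331^1*1474703^( - 1)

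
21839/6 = 3639  +  5/6 = 3639.83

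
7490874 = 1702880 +5787994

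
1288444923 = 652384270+636060653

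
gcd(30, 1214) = 2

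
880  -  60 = 820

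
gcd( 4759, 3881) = 1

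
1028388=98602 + 929786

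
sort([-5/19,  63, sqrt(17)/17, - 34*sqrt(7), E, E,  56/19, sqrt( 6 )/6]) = [ - 34*sqrt(7), -5/19, sqrt(17 )/17, sqrt(6 ) /6,  E,E,56/19 , 63] 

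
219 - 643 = -424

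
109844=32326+77518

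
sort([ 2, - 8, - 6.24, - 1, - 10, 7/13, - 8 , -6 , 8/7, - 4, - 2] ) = [ - 10, - 8, - 8, - 6.24, - 6, - 4, - 2, - 1, 7/13,8/7,2]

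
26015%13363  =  12652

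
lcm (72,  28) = 504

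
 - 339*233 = - 78987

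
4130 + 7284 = 11414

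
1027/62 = 1027/62 = 16.56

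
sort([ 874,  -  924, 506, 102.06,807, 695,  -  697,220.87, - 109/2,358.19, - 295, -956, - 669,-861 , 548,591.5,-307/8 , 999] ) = [ - 956, - 924, - 861, - 697, - 669, -295, - 109/2, - 307/8,102.06, 220.87,358.19, 506,548,  591.5,695 , 807 , 874, 999]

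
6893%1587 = 545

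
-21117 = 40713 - 61830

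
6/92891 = 6/92891 = 0.00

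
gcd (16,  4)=4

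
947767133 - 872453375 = 75313758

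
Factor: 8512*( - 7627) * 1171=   -  2^6*7^1 * 19^1*29^1* 263^1*1171^1  =  - 76022519104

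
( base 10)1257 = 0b10011101001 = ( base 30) 1BR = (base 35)10W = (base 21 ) 2hi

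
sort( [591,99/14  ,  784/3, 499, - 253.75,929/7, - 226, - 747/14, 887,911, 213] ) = [- 253.75, - 226, - 747/14, 99/14, 929/7,213,784/3,499, 591,887, 911]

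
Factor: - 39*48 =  - 1872 = - 2^4 *3^2 * 13^1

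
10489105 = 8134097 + 2355008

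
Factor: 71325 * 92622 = 6606264150= 2^1*3^3*5^2*43^1 * 317^1*359^1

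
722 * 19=13718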